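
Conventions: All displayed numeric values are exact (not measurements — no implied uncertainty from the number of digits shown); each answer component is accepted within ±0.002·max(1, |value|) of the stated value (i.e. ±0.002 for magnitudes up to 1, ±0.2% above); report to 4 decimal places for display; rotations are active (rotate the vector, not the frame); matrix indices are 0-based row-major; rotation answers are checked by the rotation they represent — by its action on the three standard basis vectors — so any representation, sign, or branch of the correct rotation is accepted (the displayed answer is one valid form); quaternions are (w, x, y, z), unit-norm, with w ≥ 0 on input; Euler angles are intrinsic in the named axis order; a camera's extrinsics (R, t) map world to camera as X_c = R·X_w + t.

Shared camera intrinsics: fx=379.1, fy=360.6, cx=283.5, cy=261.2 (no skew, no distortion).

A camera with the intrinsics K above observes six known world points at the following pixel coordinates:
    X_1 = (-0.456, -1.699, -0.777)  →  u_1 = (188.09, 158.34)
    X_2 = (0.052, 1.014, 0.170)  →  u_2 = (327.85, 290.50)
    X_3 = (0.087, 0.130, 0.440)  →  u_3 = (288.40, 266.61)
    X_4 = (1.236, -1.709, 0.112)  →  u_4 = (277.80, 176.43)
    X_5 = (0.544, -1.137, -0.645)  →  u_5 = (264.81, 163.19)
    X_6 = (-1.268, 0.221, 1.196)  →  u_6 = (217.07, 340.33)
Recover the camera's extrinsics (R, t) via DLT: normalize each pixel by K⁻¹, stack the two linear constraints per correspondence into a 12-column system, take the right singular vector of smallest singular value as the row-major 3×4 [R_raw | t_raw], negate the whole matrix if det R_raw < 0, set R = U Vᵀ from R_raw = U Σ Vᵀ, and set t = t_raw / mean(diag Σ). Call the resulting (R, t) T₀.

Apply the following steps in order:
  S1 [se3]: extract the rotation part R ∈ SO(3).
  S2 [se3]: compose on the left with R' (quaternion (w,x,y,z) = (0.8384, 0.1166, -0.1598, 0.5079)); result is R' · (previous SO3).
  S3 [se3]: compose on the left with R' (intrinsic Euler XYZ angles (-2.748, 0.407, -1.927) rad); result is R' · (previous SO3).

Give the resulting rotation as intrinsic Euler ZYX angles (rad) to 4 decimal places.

source (pnp_recover): camera pose = R=[0.7979 0.6019 -0.0317; -0.3998 0.5678 0.7196; 0.4511 -0.5615 0.6937], t=(-0.0600, -0.2700, 5.4402)
after S1 (rot_of_se3): [0.7979 0.6019 -0.0317; -0.3998 0.5678 0.7196; 0.4511 -0.5615 0.6937]
after S2 (compose_so3): [0.6334 -0.1602 -0.7570; 0.3057 0.9505 0.0547; 0.7108 -0.2661 0.6511]
after S3 (compose_so3): [0.3417 0.7640 0.5473; 0.8871 -0.0700 -0.4562; -0.3103 0.6414 -0.7017]

rotation (euler_zyx) = (1.2031, 0.3155, 2.4011)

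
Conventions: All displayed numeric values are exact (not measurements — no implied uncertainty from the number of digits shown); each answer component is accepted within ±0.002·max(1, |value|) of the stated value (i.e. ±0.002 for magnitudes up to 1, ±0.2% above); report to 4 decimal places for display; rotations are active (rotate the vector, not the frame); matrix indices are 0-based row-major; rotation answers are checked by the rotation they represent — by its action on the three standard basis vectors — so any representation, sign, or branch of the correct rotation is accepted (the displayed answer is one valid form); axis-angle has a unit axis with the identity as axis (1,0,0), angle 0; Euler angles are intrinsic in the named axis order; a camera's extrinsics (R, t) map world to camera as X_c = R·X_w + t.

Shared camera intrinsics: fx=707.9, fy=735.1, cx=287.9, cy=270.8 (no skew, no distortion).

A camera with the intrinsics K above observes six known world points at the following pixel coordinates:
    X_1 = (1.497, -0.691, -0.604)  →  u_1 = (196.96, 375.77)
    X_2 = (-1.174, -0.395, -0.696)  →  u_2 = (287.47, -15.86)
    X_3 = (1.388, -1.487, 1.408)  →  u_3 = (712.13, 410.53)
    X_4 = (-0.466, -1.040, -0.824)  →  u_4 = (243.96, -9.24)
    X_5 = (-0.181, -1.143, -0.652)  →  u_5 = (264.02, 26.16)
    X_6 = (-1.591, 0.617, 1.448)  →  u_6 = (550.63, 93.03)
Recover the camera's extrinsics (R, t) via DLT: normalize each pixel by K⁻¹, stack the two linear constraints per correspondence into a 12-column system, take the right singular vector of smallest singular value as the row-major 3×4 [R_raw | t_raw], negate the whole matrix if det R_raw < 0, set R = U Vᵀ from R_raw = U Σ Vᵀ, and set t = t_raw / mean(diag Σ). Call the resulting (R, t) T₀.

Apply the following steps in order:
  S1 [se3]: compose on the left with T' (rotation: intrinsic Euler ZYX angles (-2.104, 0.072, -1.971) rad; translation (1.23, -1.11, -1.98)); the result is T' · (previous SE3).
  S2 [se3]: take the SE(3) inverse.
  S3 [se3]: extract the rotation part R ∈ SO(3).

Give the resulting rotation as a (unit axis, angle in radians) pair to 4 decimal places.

rotation (axis_angle) = ((-0.5113, -0.6030, 0.6123), 3.0704)

source (pnp_recover): camera pose = R=[-0.2025 -0.0510 0.9780; 0.9033 0.3759 0.2067; -0.3782 0.9252 -0.0300], t=(0.4197, -0.4798, 4.5997)
after S1 (compose_se3): R=[-0.4753 0.6594 -0.5824; 0.5723 -0.2711 -0.7740; -0.6682 -0.7012 -0.2485], t=(4.8758, -3.6352, -3.3569)
after S2 (invert_se3): R=[-0.4753 0.5723 -0.6682; 0.6594 -0.2711 -0.7012; -0.5824 -0.7740 -0.2485], t=(2.1548, -6.5544, -0.8080)
after S3 (rot_of_se3): [-0.4753 0.5723 -0.6682; 0.6594 -0.2711 -0.7012; -0.5824 -0.7740 -0.2485]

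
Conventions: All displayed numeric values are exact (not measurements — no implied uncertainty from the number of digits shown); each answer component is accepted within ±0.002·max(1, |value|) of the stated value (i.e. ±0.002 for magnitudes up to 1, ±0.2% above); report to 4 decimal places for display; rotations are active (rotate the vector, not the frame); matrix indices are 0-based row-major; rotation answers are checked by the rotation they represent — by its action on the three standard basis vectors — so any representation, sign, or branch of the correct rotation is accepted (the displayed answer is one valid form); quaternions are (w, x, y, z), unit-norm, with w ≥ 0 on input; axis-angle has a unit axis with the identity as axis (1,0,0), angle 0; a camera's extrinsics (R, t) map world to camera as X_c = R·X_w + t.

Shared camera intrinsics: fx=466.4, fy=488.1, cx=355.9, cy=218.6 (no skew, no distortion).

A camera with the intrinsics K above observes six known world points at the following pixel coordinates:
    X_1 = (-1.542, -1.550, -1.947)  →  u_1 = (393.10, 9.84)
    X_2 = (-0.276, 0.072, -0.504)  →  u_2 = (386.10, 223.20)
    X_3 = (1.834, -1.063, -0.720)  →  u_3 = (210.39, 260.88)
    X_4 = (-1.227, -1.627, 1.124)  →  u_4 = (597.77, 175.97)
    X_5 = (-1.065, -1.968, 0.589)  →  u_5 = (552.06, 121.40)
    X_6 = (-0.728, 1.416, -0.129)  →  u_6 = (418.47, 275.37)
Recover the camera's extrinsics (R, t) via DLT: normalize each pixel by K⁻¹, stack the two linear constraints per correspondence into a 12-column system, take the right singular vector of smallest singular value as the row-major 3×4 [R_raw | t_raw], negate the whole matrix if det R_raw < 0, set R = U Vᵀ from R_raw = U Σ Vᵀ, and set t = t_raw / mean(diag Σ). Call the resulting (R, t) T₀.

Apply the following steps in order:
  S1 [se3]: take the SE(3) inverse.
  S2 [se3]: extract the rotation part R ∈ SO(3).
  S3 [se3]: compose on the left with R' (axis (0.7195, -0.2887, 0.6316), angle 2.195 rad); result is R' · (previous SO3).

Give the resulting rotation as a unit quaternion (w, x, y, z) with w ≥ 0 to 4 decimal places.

source (pnp_recover): camera pose = R=[-0.7655 -0.0179 0.6432; 0.5216 0.5682 0.6365; -0.3769 0.8227 -0.4256], t=(0.5000, 0.4800, 5.5804)
after S1 (invert_se3): R=[-0.7655 0.5216 -0.3769; -0.0179 0.5682 0.8227; 0.6432 0.6365 -0.4256], t=(2.2354, -4.8547, 1.7481)
after S2 (rot_of_se3): [-0.7655 0.5216 -0.3769; -0.0179 0.5682 0.8227; 0.6432 0.6365 -0.4256]
after S3 (compose_so3): [0.1469 -0.0461 -0.9881; -0.6937 -0.7169 -0.0698; -0.7051 0.6957 -0.1373]

rotation (quat) = (0.2705, 0.7073, -0.2615, -0.5985)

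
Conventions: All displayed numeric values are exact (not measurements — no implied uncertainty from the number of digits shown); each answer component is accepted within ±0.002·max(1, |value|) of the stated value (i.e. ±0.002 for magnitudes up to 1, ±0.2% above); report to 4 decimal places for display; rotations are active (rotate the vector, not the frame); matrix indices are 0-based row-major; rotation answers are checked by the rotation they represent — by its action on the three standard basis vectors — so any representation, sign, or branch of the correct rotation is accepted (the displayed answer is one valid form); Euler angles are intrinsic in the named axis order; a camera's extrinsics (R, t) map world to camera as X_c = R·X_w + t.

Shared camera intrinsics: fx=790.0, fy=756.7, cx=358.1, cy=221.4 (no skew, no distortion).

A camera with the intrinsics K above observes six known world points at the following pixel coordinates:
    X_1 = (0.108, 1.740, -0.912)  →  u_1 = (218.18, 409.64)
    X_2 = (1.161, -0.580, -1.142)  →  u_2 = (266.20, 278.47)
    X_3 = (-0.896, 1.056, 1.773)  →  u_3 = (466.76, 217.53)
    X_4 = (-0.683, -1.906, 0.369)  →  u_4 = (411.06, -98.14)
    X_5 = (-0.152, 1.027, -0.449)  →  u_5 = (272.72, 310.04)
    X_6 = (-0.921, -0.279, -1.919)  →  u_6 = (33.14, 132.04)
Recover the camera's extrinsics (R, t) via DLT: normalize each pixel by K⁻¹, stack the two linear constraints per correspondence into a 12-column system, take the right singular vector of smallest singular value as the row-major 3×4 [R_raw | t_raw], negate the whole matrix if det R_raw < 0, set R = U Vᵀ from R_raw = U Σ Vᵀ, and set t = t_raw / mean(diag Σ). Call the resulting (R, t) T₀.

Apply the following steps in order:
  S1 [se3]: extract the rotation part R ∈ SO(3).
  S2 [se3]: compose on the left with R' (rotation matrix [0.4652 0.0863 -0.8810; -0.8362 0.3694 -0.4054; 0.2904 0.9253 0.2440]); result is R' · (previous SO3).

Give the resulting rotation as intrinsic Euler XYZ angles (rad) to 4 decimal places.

source (pnp_recover): camera pose = R=[0.4278 -0.1588 0.8898; 0.5890 0.7957 -0.1412; -0.6856 0.5845 0.4340], t=(-0.0100, -0.1000, 5.3899)
after S1 (rot_of_se3): [0.4278 -0.1588 0.8898; 0.5890 0.7957 -0.1412; -0.6856 0.5845 0.4340]
after S2 (compose_so3): [0.8539 -0.5201 0.0194; 0.1377 0.1898 -0.9721; 0.5019 0.8328 0.2337]

rotation (euler_xyz) = (1.3349, 0.0194, 0.5471)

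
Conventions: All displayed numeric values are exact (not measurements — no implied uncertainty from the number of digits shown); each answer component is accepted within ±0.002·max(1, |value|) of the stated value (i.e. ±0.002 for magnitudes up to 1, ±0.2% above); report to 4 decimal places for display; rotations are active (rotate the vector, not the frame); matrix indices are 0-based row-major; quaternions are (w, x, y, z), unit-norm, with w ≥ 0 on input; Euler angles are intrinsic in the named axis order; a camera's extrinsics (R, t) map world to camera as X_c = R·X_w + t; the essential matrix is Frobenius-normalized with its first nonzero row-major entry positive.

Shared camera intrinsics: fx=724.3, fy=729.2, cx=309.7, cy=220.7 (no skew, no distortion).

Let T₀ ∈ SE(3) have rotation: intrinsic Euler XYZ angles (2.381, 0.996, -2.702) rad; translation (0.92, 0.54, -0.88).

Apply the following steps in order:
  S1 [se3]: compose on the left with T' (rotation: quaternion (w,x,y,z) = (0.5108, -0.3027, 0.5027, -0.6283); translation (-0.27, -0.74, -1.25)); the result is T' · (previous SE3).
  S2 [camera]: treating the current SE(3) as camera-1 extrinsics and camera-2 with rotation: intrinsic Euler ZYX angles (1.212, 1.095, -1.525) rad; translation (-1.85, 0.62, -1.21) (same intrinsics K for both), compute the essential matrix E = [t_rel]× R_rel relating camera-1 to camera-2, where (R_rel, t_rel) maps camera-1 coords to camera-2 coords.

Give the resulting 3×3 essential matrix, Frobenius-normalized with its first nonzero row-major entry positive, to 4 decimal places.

matrix = [0.3773 -0.4198 0.4082; -0.1442 -0.0108 -0.0828; -0.4672 -0.5145 -0.0633]

after S1 (compose_se3): R=[-0.6817 -0.0902 -0.7261; 0.7317 -0.0766 -0.6774; 0.0054 -0.9930 0.1182], t=(-1.1457, -1.3120, -2.1546)
after S2 (essential): [0.3773 -0.4198 0.4082; -0.1442 -0.0108 -0.0828; -0.4672 -0.5145 -0.0633]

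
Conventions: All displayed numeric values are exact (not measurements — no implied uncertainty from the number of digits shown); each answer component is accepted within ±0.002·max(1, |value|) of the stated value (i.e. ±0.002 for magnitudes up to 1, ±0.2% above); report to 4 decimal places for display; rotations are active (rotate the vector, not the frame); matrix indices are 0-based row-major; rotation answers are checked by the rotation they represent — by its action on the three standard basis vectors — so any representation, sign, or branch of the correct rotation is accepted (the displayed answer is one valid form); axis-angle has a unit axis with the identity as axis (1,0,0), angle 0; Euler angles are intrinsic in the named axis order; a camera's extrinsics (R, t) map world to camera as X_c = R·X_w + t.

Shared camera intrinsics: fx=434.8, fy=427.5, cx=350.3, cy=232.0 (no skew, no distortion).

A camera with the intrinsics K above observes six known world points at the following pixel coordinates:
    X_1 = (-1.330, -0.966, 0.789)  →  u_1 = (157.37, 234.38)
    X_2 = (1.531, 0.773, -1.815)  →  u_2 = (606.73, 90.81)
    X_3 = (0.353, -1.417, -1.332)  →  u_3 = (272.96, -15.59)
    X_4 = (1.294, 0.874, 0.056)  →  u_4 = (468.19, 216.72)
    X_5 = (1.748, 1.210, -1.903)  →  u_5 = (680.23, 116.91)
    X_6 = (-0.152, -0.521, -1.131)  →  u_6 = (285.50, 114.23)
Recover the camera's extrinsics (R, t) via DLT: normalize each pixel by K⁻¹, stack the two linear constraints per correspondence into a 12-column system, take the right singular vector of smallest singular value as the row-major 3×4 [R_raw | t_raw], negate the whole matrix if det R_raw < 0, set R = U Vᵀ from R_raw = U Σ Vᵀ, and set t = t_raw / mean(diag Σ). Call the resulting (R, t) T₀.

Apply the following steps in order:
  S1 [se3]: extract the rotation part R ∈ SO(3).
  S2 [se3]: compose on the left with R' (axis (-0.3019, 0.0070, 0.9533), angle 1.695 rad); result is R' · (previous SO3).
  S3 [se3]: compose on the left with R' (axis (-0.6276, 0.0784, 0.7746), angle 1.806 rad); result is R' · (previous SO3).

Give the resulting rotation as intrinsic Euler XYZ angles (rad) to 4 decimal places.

rotation (euler_xyz) = (-0.1577, -0.6589, 2.8349)

source (pnp_recover): camera pose = R=[0.7696 0.6055 -0.2027; -0.5305 0.7829 0.3250; 0.3555 -0.1426 0.9238], t=(-0.2700, -0.1800, 4.1999)
after S1 (rot_of_se3): [0.7696 0.6055 -0.2027; -0.5305 0.7829 0.3250; 0.3555 -0.1426 0.9238]
after S2 (compose_so3): [0.3741 -0.7103 -0.5962; 0.9010 0.4307 0.0522; 0.2197 -0.5567 0.8011]
after S3 (compose_so3): [-0.7538 -0.2387 -0.6122; 0.2065 -0.9705 0.1242; -0.6238 -0.0328 0.7809]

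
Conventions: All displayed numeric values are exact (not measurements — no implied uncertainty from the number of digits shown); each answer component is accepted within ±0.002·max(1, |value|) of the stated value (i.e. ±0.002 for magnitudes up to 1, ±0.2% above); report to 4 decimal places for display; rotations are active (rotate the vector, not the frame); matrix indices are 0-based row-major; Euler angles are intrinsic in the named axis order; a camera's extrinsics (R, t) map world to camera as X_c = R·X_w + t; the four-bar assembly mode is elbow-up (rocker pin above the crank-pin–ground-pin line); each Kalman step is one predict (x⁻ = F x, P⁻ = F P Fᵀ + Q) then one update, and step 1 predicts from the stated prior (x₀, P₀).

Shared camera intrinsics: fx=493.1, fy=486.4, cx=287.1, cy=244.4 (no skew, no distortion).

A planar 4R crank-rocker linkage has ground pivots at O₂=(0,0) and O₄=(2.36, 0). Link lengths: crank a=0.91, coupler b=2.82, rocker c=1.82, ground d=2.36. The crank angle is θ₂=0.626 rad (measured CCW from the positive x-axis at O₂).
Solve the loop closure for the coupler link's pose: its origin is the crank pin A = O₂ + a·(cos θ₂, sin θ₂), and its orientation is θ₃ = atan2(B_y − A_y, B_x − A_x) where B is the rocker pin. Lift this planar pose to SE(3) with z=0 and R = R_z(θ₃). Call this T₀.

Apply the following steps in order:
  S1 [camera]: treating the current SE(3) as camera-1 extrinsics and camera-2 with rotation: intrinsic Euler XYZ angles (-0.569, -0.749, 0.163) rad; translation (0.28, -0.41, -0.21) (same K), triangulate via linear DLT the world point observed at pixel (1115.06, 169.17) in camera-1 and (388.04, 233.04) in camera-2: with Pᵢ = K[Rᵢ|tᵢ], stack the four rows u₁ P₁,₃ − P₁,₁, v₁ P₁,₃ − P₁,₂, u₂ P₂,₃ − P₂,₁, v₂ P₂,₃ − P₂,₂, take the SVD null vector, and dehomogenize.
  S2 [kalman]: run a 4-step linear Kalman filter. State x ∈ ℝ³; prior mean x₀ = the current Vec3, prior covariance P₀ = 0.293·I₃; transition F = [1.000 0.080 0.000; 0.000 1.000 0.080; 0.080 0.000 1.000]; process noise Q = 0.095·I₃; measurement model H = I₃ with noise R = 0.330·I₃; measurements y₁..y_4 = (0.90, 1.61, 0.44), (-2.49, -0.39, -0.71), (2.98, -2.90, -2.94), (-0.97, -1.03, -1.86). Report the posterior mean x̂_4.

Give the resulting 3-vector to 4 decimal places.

source (fourbar_fk): coupler pose = R=[0.9389 -0.3442 0.0000; 0.3442 0.9389 0.0000; 0.0000 0.0000 1.0000], t=(0.7374, 0.5332, 0.0000)
after S1 (triangulate): (1.6265, -1.4348, 1.6428)
after S2 (kf_track): (0.0358, -1.2679, -1.4149)

result = (0.0358, -1.2679, -1.4149)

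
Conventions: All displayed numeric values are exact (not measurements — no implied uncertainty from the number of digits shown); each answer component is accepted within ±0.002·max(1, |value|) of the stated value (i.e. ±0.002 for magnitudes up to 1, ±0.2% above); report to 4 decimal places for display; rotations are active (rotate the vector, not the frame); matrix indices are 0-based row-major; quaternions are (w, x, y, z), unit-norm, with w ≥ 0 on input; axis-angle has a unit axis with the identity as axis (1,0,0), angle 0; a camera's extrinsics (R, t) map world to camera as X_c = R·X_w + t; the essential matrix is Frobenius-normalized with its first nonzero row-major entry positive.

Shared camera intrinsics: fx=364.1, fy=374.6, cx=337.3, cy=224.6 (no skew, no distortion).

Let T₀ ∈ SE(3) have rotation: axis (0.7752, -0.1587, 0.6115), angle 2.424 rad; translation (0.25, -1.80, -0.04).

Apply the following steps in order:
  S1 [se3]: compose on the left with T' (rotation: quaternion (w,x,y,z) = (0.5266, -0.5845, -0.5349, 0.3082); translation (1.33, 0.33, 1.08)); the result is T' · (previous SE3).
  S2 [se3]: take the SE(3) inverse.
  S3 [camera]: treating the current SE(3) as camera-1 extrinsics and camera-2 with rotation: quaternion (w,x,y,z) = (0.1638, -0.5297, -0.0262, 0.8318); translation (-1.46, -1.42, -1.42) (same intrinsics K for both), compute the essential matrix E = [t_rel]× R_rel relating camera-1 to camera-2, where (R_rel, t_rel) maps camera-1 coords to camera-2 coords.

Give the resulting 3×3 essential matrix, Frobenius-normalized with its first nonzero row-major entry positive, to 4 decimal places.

after S1 (compose_se3): R=[-0.7366 -0.6738 0.0588; 0.5762 -0.5796 0.5762; -0.3542 0.4583 0.8152], t=(0.8852, 0.3278, 2.8424)
after S2 (invert_se3): R=[-0.7366 0.5762 -0.3542; -0.6738 -0.5796 0.4583; 0.0588 0.5762 0.8152], t=(1.4698, -0.5162, -2.5581)
after S3 (essential): [0.1860 0.0892 0.0951; -0.1720 -0.6132 -0.2584; -0.6196 0.2722 -0.1341]

matrix = [0.1860 0.0892 0.0951; -0.1720 -0.6132 -0.2584; -0.6196 0.2722 -0.1341]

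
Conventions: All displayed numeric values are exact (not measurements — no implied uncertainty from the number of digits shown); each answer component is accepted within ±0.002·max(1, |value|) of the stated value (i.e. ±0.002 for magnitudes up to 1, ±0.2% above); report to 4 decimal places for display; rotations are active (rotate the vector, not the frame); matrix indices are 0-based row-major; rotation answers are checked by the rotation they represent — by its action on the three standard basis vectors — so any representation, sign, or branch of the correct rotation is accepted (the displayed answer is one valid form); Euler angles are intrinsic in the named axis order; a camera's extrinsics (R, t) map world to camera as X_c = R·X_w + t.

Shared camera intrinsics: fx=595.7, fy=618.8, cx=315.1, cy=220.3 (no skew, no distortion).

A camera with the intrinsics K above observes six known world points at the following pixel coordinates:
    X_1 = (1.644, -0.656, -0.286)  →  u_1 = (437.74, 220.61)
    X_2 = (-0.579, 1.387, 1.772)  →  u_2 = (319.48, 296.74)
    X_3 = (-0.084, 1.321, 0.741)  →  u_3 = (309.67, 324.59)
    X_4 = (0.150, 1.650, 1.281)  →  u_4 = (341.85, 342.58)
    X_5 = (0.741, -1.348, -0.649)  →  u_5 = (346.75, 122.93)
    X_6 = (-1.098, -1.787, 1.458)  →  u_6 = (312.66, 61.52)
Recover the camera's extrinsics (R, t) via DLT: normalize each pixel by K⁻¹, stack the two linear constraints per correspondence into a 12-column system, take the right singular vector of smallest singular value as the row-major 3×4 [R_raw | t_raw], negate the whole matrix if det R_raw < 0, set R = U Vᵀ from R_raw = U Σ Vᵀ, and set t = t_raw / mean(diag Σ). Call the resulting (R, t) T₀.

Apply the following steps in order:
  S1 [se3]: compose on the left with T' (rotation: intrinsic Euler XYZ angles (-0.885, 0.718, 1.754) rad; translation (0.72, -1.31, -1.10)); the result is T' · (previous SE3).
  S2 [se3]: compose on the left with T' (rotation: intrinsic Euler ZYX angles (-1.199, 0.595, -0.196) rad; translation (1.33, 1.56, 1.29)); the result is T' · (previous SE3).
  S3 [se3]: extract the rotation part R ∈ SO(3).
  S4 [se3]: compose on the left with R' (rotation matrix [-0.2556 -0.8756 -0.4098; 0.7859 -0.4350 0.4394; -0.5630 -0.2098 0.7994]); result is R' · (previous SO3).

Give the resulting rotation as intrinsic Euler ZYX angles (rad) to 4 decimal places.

rotation (euler_zyx) = (-2.4580, 0.3562, 2.7643)

source (pnp_recover): camera pose = R=[0.8282 -0.1581 0.5377; 0.2682 0.9542 -0.1325; -0.4921 0.2540 0.8327], t=(-0.1900, 0.1501, 6.6593)
after S1 (compose_se3): R=[-0.6360 -0.5178 0.5722; 0.4090 0.4025 0.8189; -0.6544 0.7549 -0.0442], t=(5.0160, 2.4933, 2.2889)
after S2 (compose_se3): R=[-0.0832 0.4838 0.8712; 0.9669 0.2507 -0.0469; -0.2411 0.8385 -0.4887], t=(5.8912, -2.1786, -0.0643)
after S3 (rot_of_se3): [-0.0832 0.4838 0.8712; 0.9669 0.2507 -0.0469; -0.2411 0.8385 -0.4887]
after S4 (compose_so3): [-0.7266 -0.6868 0.0186; -0.5920 0.6396 0.4904; -0.3487 0.3453 -0.8713]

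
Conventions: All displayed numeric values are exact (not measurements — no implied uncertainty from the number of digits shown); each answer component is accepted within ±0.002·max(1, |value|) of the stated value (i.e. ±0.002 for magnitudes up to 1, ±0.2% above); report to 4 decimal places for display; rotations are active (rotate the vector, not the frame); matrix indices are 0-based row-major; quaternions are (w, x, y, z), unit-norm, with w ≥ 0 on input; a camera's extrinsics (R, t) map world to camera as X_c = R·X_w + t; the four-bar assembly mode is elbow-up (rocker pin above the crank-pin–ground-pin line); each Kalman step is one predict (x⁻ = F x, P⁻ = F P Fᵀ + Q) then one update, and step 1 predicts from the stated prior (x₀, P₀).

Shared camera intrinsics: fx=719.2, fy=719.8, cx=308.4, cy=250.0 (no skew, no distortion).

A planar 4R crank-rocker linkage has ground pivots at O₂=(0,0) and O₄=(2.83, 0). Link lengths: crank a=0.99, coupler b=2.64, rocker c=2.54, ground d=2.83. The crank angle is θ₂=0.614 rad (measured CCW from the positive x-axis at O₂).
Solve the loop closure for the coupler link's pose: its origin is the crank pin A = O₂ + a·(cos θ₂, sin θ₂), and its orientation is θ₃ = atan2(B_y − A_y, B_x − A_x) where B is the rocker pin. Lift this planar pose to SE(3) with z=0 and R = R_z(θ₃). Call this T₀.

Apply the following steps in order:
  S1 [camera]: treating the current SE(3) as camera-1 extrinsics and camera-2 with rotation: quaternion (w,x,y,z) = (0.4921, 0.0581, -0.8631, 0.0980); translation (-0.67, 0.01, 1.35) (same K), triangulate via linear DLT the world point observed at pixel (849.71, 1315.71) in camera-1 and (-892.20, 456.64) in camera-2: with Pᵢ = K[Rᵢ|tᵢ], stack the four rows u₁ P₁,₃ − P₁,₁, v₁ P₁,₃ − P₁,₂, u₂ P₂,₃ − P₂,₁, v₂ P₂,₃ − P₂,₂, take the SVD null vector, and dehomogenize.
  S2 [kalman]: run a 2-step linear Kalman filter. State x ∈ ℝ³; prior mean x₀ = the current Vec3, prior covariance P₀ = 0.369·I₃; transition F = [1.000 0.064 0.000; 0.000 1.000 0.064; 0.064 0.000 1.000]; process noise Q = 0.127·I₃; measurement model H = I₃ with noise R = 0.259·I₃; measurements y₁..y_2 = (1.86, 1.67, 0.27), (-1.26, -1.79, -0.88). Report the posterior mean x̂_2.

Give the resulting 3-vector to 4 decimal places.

result = (0.1778, -0.3126, -0.1060)

source (fourbar_fk): coupler pose = R=[0.6710 -0.7414 0.0000; 0.7414 0.6710 0.0000; 0.0000 0.0000 1.0000], t=(0.8092, 0.5704, 0.0000)
after S1 (triangulate): (1.8273, 0.9761, 1.7427)
after S2 (kf_track): (0.1778, -0.3126, -0.1060)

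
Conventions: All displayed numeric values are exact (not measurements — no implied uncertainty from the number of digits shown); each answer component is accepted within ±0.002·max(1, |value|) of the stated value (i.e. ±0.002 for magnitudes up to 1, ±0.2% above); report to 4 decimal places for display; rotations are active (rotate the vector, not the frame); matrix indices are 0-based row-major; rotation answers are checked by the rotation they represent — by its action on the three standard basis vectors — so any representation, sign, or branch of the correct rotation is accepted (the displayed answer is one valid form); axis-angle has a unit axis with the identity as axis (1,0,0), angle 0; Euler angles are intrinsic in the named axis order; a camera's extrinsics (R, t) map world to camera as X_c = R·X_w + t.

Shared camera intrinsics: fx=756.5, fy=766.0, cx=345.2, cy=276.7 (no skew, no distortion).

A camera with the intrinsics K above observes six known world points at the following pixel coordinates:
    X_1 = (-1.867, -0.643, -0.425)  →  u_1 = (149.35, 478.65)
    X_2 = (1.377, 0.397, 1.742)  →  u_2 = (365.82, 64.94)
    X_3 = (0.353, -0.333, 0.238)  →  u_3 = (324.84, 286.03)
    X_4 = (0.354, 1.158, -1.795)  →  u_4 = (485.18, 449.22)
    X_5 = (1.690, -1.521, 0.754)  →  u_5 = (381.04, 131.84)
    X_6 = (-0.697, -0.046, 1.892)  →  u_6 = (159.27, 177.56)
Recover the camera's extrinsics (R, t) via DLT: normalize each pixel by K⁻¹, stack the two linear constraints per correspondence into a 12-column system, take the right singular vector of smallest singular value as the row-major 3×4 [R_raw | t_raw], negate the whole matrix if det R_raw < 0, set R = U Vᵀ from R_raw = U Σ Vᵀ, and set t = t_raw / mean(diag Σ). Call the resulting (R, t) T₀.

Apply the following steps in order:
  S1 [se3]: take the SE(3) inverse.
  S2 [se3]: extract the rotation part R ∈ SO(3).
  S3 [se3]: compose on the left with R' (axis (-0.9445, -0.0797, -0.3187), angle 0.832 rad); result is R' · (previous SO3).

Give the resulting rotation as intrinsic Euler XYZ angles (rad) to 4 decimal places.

source (pnp_recover): camera pose = R=[0.7951 0.3606 -0.4876; -0.4780 -0.1221 -0.8698; -0.3732 0.9247 0.0753], t=(-0.2100, 0.4100, 6.5701)
after S1 (invert_se3): R=[0.7951 -0.4780 -0.3732; 0.3606 -0.1221 0.9247; -0.4876 -0.8698 0.0753], t=(2.8152, -5.9495, -0.2406)
after S2 (rot_of_se3): [0.7951 -0.4780 -0.3732; 0.3606 -0.1221 0.9247; -0.4876 -0.8698 0.0753]
after S3 (compose_so3): [0.8417 -0.5272 -0.1165; -0.2687 -0.5962 0.7566; -0.4683 -0.6055 -0.6435]

rotation (euler_xyz) = (-2.2756, -0.1168, 0.5596)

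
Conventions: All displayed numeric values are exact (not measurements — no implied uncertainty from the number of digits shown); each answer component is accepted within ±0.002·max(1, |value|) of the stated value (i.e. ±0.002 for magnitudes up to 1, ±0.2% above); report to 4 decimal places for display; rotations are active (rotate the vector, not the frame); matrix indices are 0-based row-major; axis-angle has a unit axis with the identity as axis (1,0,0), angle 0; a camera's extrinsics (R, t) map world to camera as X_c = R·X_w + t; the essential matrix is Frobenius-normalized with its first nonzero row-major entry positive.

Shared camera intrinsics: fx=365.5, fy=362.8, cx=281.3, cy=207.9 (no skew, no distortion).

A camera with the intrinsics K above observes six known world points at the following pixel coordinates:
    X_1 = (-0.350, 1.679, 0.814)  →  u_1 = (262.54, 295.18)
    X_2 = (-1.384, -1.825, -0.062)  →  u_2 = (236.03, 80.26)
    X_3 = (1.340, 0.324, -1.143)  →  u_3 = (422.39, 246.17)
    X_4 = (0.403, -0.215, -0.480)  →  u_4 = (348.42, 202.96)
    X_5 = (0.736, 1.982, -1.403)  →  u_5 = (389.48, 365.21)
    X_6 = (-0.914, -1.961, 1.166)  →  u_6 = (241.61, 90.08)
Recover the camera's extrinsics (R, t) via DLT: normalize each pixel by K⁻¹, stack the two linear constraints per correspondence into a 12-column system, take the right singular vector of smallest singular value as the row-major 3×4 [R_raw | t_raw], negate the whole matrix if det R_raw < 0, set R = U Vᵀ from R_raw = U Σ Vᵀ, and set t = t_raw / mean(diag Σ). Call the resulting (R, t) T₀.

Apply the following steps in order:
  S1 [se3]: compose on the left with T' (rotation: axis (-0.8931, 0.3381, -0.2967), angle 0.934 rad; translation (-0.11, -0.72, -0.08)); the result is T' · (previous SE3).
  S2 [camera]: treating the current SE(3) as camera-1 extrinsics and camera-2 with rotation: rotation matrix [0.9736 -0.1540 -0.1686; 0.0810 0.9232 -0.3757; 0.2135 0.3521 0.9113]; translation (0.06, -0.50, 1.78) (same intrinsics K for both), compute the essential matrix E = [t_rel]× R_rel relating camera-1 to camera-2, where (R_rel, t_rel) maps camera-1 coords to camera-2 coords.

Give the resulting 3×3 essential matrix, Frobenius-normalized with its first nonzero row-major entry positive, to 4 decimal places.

source (pnp_recover): camera pose = R=[0.9090 -0.0845 -0.4082; 0.0327 0.9907 -0.1321; 0.4155 0.1067 0.9033], t=(0.4500, 0.0600, 5.9000)
after S1 (compose_se3): R=[0.9958 0.0780 -0.0475; -0.0256 0.7378 0.6745; 0.0876 -0.6705 0.7367], t=(2.5476, 3.1527, 3.5194)
after S2 (essential): [0.1329 0.3939 -0.4499; -0.5002 0.4559 0.1224; -0.2188 -0.1089 0.3033]

matrix = [0.1329 0.3939 -0.4499; -0.5002 0.4559 0.1224; -0.2188 -0.1089 0.3033]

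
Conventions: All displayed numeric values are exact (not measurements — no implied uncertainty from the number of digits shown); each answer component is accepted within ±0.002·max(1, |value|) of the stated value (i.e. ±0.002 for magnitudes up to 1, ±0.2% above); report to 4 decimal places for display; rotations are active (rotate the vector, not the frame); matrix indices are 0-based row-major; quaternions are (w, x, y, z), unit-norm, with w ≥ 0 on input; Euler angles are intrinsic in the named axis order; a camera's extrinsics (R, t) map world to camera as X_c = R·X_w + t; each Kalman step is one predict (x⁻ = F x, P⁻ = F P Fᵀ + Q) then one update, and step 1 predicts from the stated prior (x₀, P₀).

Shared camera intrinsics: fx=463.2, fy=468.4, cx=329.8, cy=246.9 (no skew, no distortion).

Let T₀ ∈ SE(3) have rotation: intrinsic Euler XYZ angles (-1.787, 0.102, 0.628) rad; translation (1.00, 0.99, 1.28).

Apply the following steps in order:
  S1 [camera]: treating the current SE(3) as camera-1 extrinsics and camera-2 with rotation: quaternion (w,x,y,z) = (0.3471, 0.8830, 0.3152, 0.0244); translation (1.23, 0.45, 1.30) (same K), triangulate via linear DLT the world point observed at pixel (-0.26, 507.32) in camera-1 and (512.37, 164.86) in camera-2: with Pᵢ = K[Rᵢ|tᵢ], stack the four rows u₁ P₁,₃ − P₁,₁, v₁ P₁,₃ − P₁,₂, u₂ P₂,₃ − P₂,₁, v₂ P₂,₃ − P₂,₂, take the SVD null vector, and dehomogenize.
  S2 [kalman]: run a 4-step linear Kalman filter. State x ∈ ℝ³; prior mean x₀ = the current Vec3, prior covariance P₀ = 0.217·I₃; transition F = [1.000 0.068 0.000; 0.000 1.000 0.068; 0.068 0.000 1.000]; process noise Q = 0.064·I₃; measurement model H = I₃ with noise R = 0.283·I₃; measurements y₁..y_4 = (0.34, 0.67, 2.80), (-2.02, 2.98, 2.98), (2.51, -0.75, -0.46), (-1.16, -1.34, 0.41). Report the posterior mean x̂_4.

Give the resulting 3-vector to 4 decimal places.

after S1 (triangulate): (-0.9058, 1.3582, -0.5828)
after S2 (kf_track): (-0.1692, 0.0779, 0.6811)

result = (-0.1692, 0.0779, 0.6811)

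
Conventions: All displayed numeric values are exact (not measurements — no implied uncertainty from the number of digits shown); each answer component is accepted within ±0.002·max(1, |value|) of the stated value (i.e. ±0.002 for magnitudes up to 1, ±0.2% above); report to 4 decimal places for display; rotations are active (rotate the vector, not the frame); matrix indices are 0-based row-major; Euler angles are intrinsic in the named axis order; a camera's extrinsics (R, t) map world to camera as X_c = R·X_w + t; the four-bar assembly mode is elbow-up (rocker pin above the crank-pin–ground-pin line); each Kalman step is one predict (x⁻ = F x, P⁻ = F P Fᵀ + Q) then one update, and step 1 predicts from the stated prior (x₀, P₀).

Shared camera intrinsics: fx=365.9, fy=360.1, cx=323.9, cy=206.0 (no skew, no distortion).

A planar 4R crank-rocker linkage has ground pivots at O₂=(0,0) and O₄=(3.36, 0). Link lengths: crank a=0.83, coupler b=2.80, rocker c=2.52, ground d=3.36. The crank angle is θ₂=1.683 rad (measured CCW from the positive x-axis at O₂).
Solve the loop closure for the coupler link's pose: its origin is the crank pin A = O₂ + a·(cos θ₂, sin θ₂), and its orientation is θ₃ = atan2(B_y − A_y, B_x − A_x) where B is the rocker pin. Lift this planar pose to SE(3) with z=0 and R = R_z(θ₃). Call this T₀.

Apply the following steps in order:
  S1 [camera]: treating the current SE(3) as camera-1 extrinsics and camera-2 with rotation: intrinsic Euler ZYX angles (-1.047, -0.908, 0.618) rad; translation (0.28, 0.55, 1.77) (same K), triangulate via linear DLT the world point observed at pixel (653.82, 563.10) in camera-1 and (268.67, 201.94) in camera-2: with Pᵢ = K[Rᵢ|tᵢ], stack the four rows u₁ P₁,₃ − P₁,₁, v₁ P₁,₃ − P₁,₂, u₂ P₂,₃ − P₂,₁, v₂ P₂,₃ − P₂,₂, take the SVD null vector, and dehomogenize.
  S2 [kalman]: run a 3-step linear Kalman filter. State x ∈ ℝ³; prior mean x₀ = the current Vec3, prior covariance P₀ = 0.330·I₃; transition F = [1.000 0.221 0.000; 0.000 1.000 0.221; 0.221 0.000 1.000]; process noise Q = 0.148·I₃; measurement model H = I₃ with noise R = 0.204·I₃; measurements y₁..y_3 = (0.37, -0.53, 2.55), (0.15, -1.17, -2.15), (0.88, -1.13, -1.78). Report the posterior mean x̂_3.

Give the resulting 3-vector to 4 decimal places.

source (fourbar_fk): coupler pose = R=[0.8533 -0.5213 0.0000; 0.5213 0.8533 0.0000; 0.0000 0.0000 1.0000], t=(-0.0929, 0.8248, 0.0000)
after S1 (triangulate): (1.5680, -0.1913, 1.4915)
after S2 (kf_track): (0.4552, -1.0262, -1.1239)

result = (0.4552, -1.0262, -1.1239)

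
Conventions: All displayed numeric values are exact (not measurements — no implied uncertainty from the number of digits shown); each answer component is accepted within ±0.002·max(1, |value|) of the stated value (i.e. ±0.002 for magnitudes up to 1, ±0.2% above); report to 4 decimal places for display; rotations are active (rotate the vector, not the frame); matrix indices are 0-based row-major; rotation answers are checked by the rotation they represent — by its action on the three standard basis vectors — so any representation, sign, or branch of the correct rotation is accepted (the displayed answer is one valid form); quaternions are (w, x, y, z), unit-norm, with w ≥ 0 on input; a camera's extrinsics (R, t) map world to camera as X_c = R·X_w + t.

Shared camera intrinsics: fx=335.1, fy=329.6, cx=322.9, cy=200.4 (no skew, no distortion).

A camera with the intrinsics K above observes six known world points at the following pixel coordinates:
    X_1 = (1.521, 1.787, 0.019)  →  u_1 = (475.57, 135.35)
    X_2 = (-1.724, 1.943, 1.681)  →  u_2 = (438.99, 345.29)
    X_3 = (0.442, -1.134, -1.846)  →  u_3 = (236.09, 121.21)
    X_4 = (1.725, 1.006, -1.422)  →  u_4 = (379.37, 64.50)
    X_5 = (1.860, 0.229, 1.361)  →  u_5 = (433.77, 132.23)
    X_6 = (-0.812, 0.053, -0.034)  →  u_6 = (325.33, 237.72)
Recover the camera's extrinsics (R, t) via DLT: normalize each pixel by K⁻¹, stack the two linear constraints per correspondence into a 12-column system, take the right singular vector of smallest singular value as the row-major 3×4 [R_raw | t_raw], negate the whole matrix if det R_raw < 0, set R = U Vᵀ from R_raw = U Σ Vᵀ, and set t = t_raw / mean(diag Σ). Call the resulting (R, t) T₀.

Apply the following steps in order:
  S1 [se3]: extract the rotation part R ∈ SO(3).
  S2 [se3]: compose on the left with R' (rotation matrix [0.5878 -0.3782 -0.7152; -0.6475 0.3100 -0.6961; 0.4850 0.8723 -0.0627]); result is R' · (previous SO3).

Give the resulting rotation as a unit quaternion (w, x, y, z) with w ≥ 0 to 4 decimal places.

rotation (quat) = (0.7658, 0.4760, 0.1353, -0.4108)

source (pnp_recover): camera pose = R=[0.4017 0.6095 0.6835; -0.9137 0.3172 0.2541; -0.0619 -0.7266 0.6843], t=(0.3600, -0.0799, 5.9300)
after S1 (rot_of_se3): [0.4017 0.6095 0.6835; -0.9137 0.3172 0.2541; -0.0619 -0.7266 0.6843]
after S2 (compose_so3): [0.6259 0.7579 -0.1837; -0.5003 0.2095 -0.8402; -0.5983 0.6178 0.5103]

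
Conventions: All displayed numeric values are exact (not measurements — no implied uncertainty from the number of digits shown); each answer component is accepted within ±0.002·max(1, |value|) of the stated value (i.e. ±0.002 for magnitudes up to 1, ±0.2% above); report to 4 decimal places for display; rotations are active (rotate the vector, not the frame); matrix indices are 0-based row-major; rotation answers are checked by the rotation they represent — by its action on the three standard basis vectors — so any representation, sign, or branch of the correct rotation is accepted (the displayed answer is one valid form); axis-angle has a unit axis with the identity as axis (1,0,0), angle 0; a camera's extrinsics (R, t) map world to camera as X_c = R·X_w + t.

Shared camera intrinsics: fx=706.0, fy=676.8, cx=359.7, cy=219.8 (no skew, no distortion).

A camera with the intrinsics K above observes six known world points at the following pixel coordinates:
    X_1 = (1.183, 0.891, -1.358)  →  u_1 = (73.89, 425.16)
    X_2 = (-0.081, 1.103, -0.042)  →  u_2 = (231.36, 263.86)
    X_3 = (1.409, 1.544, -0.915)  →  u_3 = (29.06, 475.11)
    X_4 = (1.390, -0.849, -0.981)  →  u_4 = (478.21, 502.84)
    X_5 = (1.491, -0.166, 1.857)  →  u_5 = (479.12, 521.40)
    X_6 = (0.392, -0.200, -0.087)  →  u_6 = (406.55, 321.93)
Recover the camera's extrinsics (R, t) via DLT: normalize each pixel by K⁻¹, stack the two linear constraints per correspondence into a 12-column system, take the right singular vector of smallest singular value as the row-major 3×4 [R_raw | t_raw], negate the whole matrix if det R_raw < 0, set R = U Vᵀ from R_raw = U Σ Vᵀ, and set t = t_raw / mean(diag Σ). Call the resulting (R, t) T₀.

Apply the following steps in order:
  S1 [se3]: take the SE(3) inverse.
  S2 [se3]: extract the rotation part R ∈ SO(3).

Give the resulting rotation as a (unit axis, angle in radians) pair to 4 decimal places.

source (pnp_recover): camera pose = R=[-0.0725 -0.9217 0.3810; 0.9200 0.0858 0.3825; -0.3853 0.3783 0.8417], t=(0.1500, 0.3100, 4.4101)
after S1 (invert_se3): R=[-0.0725 0.9200 -0.3853; -0.9217 0.0858 0.3783; 0.3810 0.3825 0.8417], t=(1.4247, -1.5566, -3.8878)
after S2 (rot_of_se3): [-0.0725 0.9200 -0.3853; -0.9217 0.0858 0.3783; 0.3810 0.3825 0.8417]

rotation (axis_angle) = ((0.0021, -0.3842, -0.9233), 1.6434)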